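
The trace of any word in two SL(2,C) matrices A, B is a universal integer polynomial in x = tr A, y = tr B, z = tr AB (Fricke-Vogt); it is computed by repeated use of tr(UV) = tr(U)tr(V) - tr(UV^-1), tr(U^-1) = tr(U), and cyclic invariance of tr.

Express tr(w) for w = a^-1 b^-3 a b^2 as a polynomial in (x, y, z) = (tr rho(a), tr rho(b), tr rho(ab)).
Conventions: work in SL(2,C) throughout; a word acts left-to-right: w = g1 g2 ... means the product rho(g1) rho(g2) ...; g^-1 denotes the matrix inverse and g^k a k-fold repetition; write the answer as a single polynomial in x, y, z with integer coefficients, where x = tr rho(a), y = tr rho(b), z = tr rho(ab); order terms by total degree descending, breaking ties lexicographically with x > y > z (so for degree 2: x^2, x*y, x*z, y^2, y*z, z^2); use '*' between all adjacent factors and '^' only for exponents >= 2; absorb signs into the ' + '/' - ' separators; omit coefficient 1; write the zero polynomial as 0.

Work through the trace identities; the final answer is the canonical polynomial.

reduce: tr(b^2) = tr(b)*tr(b) - tr(1) = y^2 - 2
so tr(a b^2) = tr(b)*tr(a b) - tr(a) = y*z - x
tr(b a b^2) = tr(b)*tr(a b^2) - tr(a b) = y^2*z - x*y - z
tr(a b a b) = tr(b a)*tr(b a) - tr(1)   [split at repeated b] = z^2 - 2
tr(a b a) = tr(a)*tr(b a) - tr(b) = x*z - y
tr(b a b^2 a) = tr(b)*tr(a b a b) - tr(a b a) = y*z^2 - x*z - y
reduce: tr(a b^2 a^-1 b) = tr(b a b^2)*tr(a) - tr(b a b^2 a) = x*y^2*z - x^2*y - y*z^2 + y
tr(a b^2 a^-1 b^-1) = tr(a b^2 a^-1)*tr(b) - tr(a b^2 a^-1 b) = -x*y^2*z + x^2*y + y^3 + y*z^2 - 3*y
tr(b^-1 a b^2 a^-1 b^-1) = tr(a b^2 a^-1 b^-1)*tr(b) - tr(a b^2 a^-1) = -x*y^3*z + x^2*y^2 + y^4 + y^2*z^2 - 4*y^2 + 2
so tr(a^-1 b^-3 a b^2) = tr(b^-1 a b^2 a^-1 b^-1)*tr(b) - tr(b^-1 a b^2 a^-1) = -x*y^4*z + x^2*y^3 + y^5 + y^3*z^2 + x*y^2*z - x^2*y - 5*y^3 - y*z^2 + 5*y

-x*y^4*z + x^2*y^3 + y^5 + y^3*z^2 + x*y^2*z - x^2*y - 5*y^3 - y*z^2 + 5*y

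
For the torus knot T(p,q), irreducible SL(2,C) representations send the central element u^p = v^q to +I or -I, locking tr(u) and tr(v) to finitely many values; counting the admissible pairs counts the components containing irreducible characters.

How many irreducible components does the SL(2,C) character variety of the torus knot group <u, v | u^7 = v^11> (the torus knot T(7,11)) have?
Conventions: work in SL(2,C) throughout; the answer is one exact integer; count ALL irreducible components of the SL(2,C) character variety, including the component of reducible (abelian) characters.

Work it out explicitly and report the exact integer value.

Gamma = < u, v | u^7 = v^11 > (torus knot T(7,11)); the central element u^7 = v^11 acts as +I or -I in any irreducible SL(2,C) representation.
On an irreducible component, tr(u) is locked at 2*cos(pi*alpha/7) for some alpha in 1..6, and tr(v) at 2*cos(pi*beta/11) for some beta in 1..10.
Consistency of u^7 = (-1)^alpha I with v^11 = (-1)^beta I forces alpha = beta (mod 2).
Enumerate parity-matched pairs: 3*5 odd-odd plus 3*5 even-even gives 30.
components with irreducible characters: 30; plus the single component of reducible (abelian) characters: total 31.

31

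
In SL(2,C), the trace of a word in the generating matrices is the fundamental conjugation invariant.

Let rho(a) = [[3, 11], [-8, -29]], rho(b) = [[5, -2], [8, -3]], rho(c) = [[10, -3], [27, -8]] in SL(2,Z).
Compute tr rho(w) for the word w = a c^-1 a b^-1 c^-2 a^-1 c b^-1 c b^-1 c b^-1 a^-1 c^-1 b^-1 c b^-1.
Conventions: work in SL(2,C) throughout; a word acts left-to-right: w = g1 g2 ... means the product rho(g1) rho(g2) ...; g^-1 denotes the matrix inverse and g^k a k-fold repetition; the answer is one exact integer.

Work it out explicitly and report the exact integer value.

-119981687451582

rho(a) = [[3, 11], [-8, -29]]
... * rho(c^-1) = [[-8, 3], [-27, 10]]  ->  [[-321, 119], [847, -314]]
... * rho(a) = [[3, 11], [-8, -29]]  ->  [[-1915, -6982], [5053, 18423]]
... * rho(b^-1) = [[-3, 2], [-8, 5]]  ->  [[61601, -38740], [-162543, 102221]]
... * rho(c^-1) = [[-8, 3], [-27, 10]]  ->  [[553172, -202597], [-1459623, 534581]]
... * rho(c^-1) = [[-8, 3], [-27, 10]]  ->  [[1044743, -366454], [-2756703, 966941]]
... * rho(a^-1) = [[-29, -11], [8, 3]]  ->  [[-33229179, -12591535], [87679915, 33224556]]
... * rho(c) = [[10, -3], [27, -8]]  ->  [[-672263235, 200419817], [1773862162, -528836193]]
... * rho(b^-1) = [[-3, 2], [-8, 5]]  ->  [[413431169, -342427385], [-1090896942, 903543359]]
... * rho(c) = [[10, -3], [27, -8]]  ->  [[-5111227705, 1499125573], [13486701273, -3955656046]]
... * rho(b^-1) = [[-3, 2], [-8, 5]]  ->  [[3340678531, -2726827545], [-8814855451, 7195122316]]
... * rho(c) = [[10, -3], [27, -8]]  ->  [[-40217558405, 11792584767], [106119748022, -31116412175]]
... * rho(b^-1) = [[-3, 2], [-8, 5]]  ->  [[26311997079, -21472192975], [-69427946666, 56657435169]]
... * rho(a^-1) = [[-29, -11], [8, 3]]  ->  [[-934825459091, -353848546794], [2466669934666, 933679718833]]
... * rho(c^-1) = [[-8, 3], [-27, 10]]  ->  [[17032514436166, -6342961845213], [-44942711885819, 16736806992328]]
... * rho(b^-1) = [[-3, 2], [-8, 5]]  ->  [[-353848546794, 2350219646267], [933679718833, -6201388809998]]
... * rho(c) = [[10, -3], [27, -8]]  ->  [[59917444981269, -17740211529754], [-158100700681616, 46810071323485]]
... * rho(b^-1) = [[-3, 2], [-8, 5]]  ->  [[-37830642705775, 31133832313768], [99821531456968, -82151044745807]]
tr = -37830642705775 + -82151044745807 = -119981687451582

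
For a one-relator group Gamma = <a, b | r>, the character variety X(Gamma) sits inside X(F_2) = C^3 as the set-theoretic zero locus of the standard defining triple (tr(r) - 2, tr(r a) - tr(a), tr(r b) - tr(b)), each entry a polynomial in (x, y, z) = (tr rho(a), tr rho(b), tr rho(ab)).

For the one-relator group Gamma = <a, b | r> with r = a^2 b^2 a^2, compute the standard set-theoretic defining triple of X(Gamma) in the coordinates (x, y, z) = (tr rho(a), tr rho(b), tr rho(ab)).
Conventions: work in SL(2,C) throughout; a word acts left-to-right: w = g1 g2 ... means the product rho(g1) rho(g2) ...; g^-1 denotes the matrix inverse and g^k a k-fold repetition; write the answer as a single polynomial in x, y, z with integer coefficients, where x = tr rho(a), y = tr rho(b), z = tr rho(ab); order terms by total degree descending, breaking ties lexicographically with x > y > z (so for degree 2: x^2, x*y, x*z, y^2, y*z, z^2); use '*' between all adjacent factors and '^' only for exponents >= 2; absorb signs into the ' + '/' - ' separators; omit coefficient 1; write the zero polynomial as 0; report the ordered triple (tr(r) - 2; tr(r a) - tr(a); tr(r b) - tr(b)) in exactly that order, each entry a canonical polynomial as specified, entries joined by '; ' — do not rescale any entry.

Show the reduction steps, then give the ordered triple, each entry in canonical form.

and tr(a^2 b) = tr(a) tr(b a) - tr(b)  (reduce the a square) = x*z - y
tr(a^2) = tr(a) tr(a) - tr(1)  (reduce the a square) = x^2 - 2
tr(b^2 a^2) = tr(b) tr(a^2 b) - tr(a^2)  (reduce the b square) = x*y*z - x^2 - y^2 + 2
tr(b^2 a) = tr(b) tr(a b) - tr(a)  (reduce the b square) = y*z - x
next, tr(b^2 a^3) = tr(a) tr(b^2 a^2) - tr(b^2 a)  (reduce the a square) = x^2*y*z - x^3 - x*y^2 - y*z + 3*x
and tr(a^2 b^2 a^2) = tr(a) tr(b^2 a^3) - tr(b^2 a^2)  (reduce the a square) = x^3*y*z - x^4 - x^2*y^2 - 2*x*y*z + 4*x^2 + y^2 - 2
tr(a^2 b^2 a^3) = tr(a) tr(a b^2 a^3) - tr(a b^2 a^2)  (reduce the a square) = x^4*y*z - x^5 - x^3*y^2 - 3*x^2*y*z + 5*x^3 + 2*x*y^2 + y*z - 5*x
and tr(a b a b) = tr(b a) tr(b a) - tr(1) = z^2 - 2
and tr(b^2 a b a) = tr(b) tr(a b a b) - tr(a b a) = y*z^2 - x*z - y
tr(b^2 a b) = tr(b) tr(a b^2) - tr(a b) = y^2*z - x*y - z
next, tr(b a^2 b^2 a) = tr(a) tr(b^2 a b a) - tr(b^2 a b) = x*y*z^2 - x^2*z - y^2*z + z
tr(b a^2 b^2) = tr(b) tr(b a^2 b) - tr(b a^2) = x*y^2*z - x^2*y - y^3 - x*z + 3*y
and tr(a^2 b^2 a^2 b) = tr(a) tr(b a^2 b^2 a) - tr(b a^2 b^2) = x^2*y*z^2 - x^3*z - 2*x*y^2*z + x^2*y + y^3 + 2*x*z - 3*y
assemble the triple (tr(r) - 2; tr(r a) - x; tr(r b) - y)

x^3*y*z - x^4 - x^2*y^2 - 2*x*y*z + 4*x^2 + y^2 - 4; x^4*y*z - x^5 - x^3*y^2 - 3*x^2*y*z + 5*x^3 + 2*x*y^2 + y*z - 6*x; x^2*y*z^2 - x^3*z - 2*x*y^2*z + x^2*y + y^3 + 2*x*z - 4*y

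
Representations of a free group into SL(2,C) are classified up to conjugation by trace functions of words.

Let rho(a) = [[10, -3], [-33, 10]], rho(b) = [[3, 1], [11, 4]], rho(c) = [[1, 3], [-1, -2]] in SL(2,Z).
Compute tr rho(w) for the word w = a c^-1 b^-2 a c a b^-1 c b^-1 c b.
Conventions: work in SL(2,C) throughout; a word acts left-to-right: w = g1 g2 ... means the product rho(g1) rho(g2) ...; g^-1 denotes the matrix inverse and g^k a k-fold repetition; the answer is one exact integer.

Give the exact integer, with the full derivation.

rho(a) = [[10, -3], [-33, 10]]
... * rho(c^-1) = [[-2, -3], [1, 1]]  ->  [[-23, -33], [76, 109]]
... * rho(b^-1) = [[4, -1], [-11, 3]]  ->  [[271, -76], [-895, 251]]
... * rho(b^-1) = [[4, -1], [-11, 3]]  ->  [[1920, -499], [-6341, 1648]]
... * rho(a) = [[10, -3], [-33, 10]]  ->  [[35667, -10750], [-117794, 35503]]
... * rho(c) = [[1, 3], [-1, -2]]  ->  [[46417, 128501], [-153297, -424388]]
... * rho(a) = [[10, -3], [-33, 10]]  ->  [[-3776363, 1145759], [12471834, -3783989]]
... * rho(b^-1) = [[4, -1], [-11, 3]]  ->  [[-27708801, 7213640], [91511215, -23823801]]
... * rho(c) = [[1, 3], [-1, -2]]  ->  [[-34922441, -97553683], [115335016, 322181247]]
... * rho(b^-1) = [[4, -1], [-11, 3]]  ->  [[933400749, -257738608], [-3082653653, 851208725]]
... * rho(c) = [[1, 3], [-1, -2]]  ->  [[1191139357, 3315679463], [-3933862378, -10950378409]]
... * rho(b) = [[3, 1], [11, 4]]  ->  [[40045892164, 14453857209], [-132255749633, -47735376014]]
tr = 40045892164 + -47735376014 = -7689483850

-7689483850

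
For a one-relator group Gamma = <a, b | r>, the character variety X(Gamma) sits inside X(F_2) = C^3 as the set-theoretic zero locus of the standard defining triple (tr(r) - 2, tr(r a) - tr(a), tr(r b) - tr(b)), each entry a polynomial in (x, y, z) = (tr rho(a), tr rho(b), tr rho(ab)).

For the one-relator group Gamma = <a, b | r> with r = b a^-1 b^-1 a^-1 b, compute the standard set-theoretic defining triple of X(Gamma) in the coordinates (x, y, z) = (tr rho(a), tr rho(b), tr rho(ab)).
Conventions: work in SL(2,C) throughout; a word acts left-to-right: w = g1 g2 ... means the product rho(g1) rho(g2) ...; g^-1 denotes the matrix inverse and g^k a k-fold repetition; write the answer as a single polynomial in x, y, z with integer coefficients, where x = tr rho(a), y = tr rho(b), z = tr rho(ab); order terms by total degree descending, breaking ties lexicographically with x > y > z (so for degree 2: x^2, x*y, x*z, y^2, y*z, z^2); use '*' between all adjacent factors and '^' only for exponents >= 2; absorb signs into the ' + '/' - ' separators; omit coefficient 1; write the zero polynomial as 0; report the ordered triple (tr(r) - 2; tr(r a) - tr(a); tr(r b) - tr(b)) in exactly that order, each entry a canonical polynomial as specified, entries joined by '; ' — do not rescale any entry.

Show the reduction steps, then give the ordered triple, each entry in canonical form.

x*y^2*z - y^3 - y*z^2 - x*z + 3*y - 2; x*y*z^2 - x^2*z - y^2*z - z^3 + x*y - x + 3*z; x*y^3*z - y^4 - y^2*z^2 - 2*x*y*z + 4*y^2 + z^2 - y - 2

trace(b^2) = trace(b) trace(b) - trace(1) = y^2 - 2
trace(b^2 a) = trace(b) trace(a b) - trace(a) = y*z - x
so trace(a^-1 b^2) = trace(b^2) trace(a) - trace(b^2 a) = x*y^2 - y*z - x
so trace(a^-1 b^2 a^-1) = trace(a^-1 b^2) trace(a) - trace(a^-1 b^2 a) = x^2*y^2 - x*y*z - x^2 - y^2 + 2
reduce: trace(b^3) = trace(b) trace(b^2) - trace(b) = y^3 - 3*y
trace(b^3 a) = trace(b) trace(b a b) - trace(b a) = y^2*z - x*y - z
reduce: trace(b a^-1 b^2) = trace(b^3) trace(a) - trace(b^3 a) = x*y^3 - y^2*z - 2*x*y + z
so trace(a b a b) = trace(a b) trace(a b) - trace(1) = z^2 - 2
trace(a b a) = trace(a) trace(b a) - trace(b) = x*z - y
reduce: trace(b^2 a b a) = trace(b) trace(a b a b) - trace(a b a) = y*z^2 - x*z - y
reduce: trace(b a^-1 b^2 a) = trace(b^2 a b) trace(a) - trace(b^2 a b a) = x*y^2*z - x^2*y - y*z^2 + y
trace(a^-1 b^2 a^-1 b) = trace(b a^-1 b^2) trace(a) - trace(b a^-1 b^2 a) = x^2*y^3 - 2*x*y^2*z - x^2*y + y*z^2 + x*z - y
trace(b a^-1 b^-1 a^-1 b) = trace(a^-1 b^2 a^-1) trace(b) - trace(a^-1 b^2 a^-1 b) = x*y^2*z - y^3 - y*z^2 - x*z + 3*y
reduce: trace(b a b a b a) = trace(b a) trace(b a b a) - trace(b^-1 a^-1)   [split at repeated b] = z^3 - 3*z
trace(a^-1 b a b a b) = trace(b a b a b) trace(a) - trace(b a b a b a) = x*y*z^2 - x^2*z - z^3 - x*y + 3*z
trace(b^-1 a^-1 b a b a) = trace(a^-1 b a b a) trace(b) - trace(a^-1 b a b a b) = -x*y*z^2 + x^2*z + y^2*z + z^3 - 3*z
trace(b a^-1 b^-1 a^-1 b a) = trace(b^-1 a^-1 b a b) trace(a) - trace(b^-1 a^-1 b a b a) = x*y*z^2 - x^2*z - y^2*z - z^3 + x*y + 3*z
trace(b^3 a b) = trace(b) trace(a b^3) - trace(a b^2) = y^3*z - x*y^2 - 2*y*z + x
trace(b^3 a b a) = trace(b) trace(b a b a b) - trace(b a b a) = y^2*z^2 - x*y*z - y^2 - z^2 + 2
reduce: trace(a^-1 b^3 a b) = trace(b^3 a b) trace(a) - trace(b^3 a b a) = x*y^3*z - x^2*y^2 - y^2*z^2 - x*y*z + x^2 + y^2 + z^2 - 2
trace(b^-1 a^-1 b^3 a) = trace(a^-1 b^3 a) trace(b) - trace(a^-1 b^3 a b) = -x*y^3*z + x^2*y^2 + y^4 + y^2*z^2 + x*y*z - x^2 - 4*y^2 - z^2 + 2
reduce: trace(b a^-1 b^-1 a^-1 b^2) = trace(b^-1 a^-1 b^3) trace(a) - trace(b^-1 a^-1 b^3 a) = x*y^3*z - y^4 - y^2*z^2 - 2*x*y*z + 4*y^2 + z^2 - 2
assemble the triple (trace(r) - 2; trace(r a) - x; trace(r b) - y)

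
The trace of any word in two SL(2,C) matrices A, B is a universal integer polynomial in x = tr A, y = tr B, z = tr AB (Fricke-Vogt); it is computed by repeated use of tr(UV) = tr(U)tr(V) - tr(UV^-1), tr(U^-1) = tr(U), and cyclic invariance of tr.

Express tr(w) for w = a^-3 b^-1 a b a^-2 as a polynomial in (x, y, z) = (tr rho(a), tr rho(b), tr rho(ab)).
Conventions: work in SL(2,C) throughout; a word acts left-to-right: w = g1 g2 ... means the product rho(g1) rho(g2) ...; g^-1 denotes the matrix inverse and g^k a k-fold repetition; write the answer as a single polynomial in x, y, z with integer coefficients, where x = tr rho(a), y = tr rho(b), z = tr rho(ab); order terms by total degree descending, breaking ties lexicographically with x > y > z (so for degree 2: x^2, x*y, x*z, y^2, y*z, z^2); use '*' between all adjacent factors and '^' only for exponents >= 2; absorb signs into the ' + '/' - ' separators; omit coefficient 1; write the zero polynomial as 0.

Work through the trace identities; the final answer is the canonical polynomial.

and tr(a^-1 b) = tr(b) tr(a) - tr(b a) = x*y - z
tr(a^-2 b) = tr(a^-1 b) tr(a) - tr(a^-1 b a) = x^2*y - x*z - y
next, tr(a^-3 b) = tr(a^-2 b) tr(a) - tr(a^-2 b a) = x^3*y - x^2*z - 2*x*y + z
and tr(b a^-4) = tr(a^-3 b) tr(a) - tr(a^-3 b a) = x^4*y - x^3*z - 3*x^2*y + 2*x*z + y
tr(b a b) = tr(b) tr(a b) - tr(a) = y*z - x
tr(b a b a) = tr(b a) tr(b a) - tr(1)   [split at repeated b] = z^2 - 2
tr(a^-1 b a b) = tr(b a b) tr(a) - tr(b a b a) = x*y*z - x^2 - z^2 + 2
tr(a^-2 b a b) = tr(a^-1 b a b) tr(a) - tr(a^-1 b a b a) = x^2*y*z - x^3 - x*z^2 - y*z + 3*x
and tr(b a b a^-3) = tr(a^-2 b a b) tr(a) - tr(a^-2 b a b a) = x^3*y*z - x^4 - x^2*z^2 - 2*x*y*z + 4*x^2 + z^2 - 2
and tr(a^-2 b a b a^-2) = tr(b a b a^-3) tr(a) - tr(b a b a^-2) = x^4*y*z - x^5 - x^3*z^2 - 3*x^2*y*z + 5*x^3 + 2*x*z^2 + y*z - 5*x
next, tr(a b a^-5 b) = tr(a^-2 b a b a^-2) tr(a) - tr(a^-2 b a b a^-1) = x^5*y*z - x^6 - x^4*z^2 - 4*x^3*y*z + 6*x^4 + 3*x^2*z^2 + 3*x*y*z - 9*x^2 - z^2 + 2
next, tr(a^-3 b^-1 a b a^-2) = tr(a b a^-5) tr(b) - tr(a b a^-5 b) = -x^5*y*z + x^6 + x^4*y^2 + x^4*z^2 + 3*x^3*y*z - 6*x^4 - 3*x^2*y^2 - 3*x^2*z^2 - x*y*z + 9*x^2 + y^2 + z^2 - 2

-x^5*y*z + x^6 + x^4*y^2 + x^4*z^2 + 3*x^3*y*z - 6*x^4 - 3*x^2*y^2 - 3*x^2*z^2 - x*y*z + 9*x^2 + y^2 + z^2 - 2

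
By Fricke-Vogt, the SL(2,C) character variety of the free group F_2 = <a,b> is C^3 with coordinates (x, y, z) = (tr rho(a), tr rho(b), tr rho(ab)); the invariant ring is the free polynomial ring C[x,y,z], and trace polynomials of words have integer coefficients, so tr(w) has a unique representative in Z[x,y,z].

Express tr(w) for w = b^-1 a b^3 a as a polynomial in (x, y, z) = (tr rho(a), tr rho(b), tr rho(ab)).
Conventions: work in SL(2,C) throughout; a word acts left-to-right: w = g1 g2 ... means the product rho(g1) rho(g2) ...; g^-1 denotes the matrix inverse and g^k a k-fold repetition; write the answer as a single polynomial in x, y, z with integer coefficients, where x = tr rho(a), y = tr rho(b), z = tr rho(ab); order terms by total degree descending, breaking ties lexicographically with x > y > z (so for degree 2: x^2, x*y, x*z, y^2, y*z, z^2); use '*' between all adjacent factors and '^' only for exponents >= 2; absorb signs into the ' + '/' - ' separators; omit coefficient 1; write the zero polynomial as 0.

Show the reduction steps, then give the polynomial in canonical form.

tr(a^2 b) = tr(a) tr(b a) - tr(b) = x*z - y
tr(a^2) = tr(a) tr(a) - tr(1) = x^2 - 2
tr(a^2 b^2) = tr(b) tr(a^2 b) - tr(a^2) = x*y*z - x^2 - y^2 + 2
tr(a b^3 a) = tr(b) tr(a^2 b^2) - tr(a^2 b) = x*y^2*z - x^2*y - y^3 - x*z + 3*y
tr(a b a b) = tr(a b) tr(a b) - tr(1) = z^2 - 2
tr(b a b a b) = tr(b) tr(a b a b) - tr(a b a) = y*z^2 - x*z - y
tr(a b^3 a b) = tr(b) tr(b a b a b) - tr(b a b a) = y^2*z^2 - x*y*z - y^2 - z^2 + 2
tr(b^-1 a b^3 a) = tr(a b^3 a) tr(b) - tr(a b^3 a b) = x*y^3*z - x^2*y^2 - y^4 - y^2*z^2 + 4*y^2 + z^2 - 2

x*y^3*z - x^2*y^2 - y^4 - y^2*z^2 + 4*y^2 + z^2 - 2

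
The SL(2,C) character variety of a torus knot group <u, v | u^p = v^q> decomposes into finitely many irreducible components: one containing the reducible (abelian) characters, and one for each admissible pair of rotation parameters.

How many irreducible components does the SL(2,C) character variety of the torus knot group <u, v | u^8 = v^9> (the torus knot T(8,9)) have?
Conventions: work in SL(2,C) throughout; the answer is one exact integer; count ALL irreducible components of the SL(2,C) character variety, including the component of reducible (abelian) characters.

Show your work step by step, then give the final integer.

For T(8,9): irreducibility forces the central element u^8 = v^9 to one of +I, -I.
On an irreducible component, tr(u) is locked at 2*cos(pi*alpha/8) for some alpha in 1..7, and tr(v) at 2*cos(pi*beta/9) for some beta in 1..8.
The two central values (-1)^alpha I and (-1)^beta I must be the same matrix, so alpha and beta share a parity.
count pairs: odd alpha (4 choices) x odd beta (4), plus even alpha (3) x even beta (4): 4*4 + 3*4 = 28.
components with irreducible characters: 28; plus the single component of reducible (abelian) characters: total 29.

29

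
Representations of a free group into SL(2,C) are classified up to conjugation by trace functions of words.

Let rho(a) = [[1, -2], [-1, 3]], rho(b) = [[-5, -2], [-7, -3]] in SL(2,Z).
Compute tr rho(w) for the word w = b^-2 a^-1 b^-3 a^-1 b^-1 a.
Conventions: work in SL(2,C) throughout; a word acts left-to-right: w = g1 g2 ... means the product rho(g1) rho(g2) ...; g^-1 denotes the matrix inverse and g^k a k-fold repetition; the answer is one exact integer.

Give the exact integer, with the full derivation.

104908

rho(b^-1) = [[-3, 2], [7, -5]]
... * rho(b^-1) = [[-3, 2], [7, -5]]  ->  [[23, -16], [-56, 39]]
... * rho(a^-1) = [[3, 2], [1, 1]]  ->  [[53, 30], [-129, -73]]
... * rho(b^-1) = [[-3, 2], [7, -5]]  ->  [[51, -44], [-124, 107]]
... * rho(b^-1) = [[-3, 2], [7, -5]]  ->  [[-461, 322], [1121, -783]]
... * rho(b^-1) = [[-3, 2], [7, -5]]  ->  [[3637, -2532], [-8844, 6157]]
... * rho(a^-1) = [[3, 2], [1, 1]]  ->  [[8379, 4742], [-20375, -11531]]
... * rho(b^-1) = [[-3, 2], [7, -5]]  ->  [[8057, -6952], [-19592, 16905]]
... * rho(a) = [[1, -2], [-1, 3]]  ->  [[15009, -36970], [-36497, 89899]]
tr = 15009 + 89899 = 104908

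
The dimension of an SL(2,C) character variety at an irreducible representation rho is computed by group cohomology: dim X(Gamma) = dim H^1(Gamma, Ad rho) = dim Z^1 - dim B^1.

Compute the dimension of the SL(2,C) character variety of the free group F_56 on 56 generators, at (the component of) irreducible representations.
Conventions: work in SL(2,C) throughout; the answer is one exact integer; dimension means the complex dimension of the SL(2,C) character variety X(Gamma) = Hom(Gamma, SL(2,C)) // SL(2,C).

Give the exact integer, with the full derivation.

165

The free group F_56: 56 generators, no relators.
Z^1(Gamma, Ad rho) = (sl_2)^56: a cocycle is a free choice of one sl_2 vector per generator, so dim Z^1 = 3*56 = 168.
At an irreducible rho the centralizer of the image in sl_2 is 0, so the coboundary map sl_2 -> Z^1 is injective: dim B^1 = 3.
Therefore dim X = 168 - 3 = 165.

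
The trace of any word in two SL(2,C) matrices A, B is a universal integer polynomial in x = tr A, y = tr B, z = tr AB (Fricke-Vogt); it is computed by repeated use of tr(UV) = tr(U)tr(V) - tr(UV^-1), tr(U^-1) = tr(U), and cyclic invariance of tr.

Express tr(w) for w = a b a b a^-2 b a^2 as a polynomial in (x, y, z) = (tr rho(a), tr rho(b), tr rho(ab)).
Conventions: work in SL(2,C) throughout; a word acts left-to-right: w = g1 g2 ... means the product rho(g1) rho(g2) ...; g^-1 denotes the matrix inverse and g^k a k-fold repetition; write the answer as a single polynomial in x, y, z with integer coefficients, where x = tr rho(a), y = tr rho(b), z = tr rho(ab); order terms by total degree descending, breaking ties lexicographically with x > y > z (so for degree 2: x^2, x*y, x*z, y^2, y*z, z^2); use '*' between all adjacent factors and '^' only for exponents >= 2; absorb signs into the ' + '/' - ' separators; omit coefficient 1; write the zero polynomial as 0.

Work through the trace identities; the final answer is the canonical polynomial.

tr(b a b a) = tr(a b) tr(a b) - tr(1)  (split on a) = z^2 - 2
use: tr(b a b) = tr(b) tr(a b) - tr(a)  (reduce the b square) = y*z - x
use: tr(a^2 b a b) = tr(a) tr(b a b a) - tr(b a b)  (reduce the a square) = x*z^2 - y*z - x
apply: tr(a b a) = tr(a) tr(b a) - tr(b)  (reduce the a square) = x*z - y
tr(a^2 b a) = tr(a) tr(a b a) - tr(a b)  (reduce the a square) = x^2*z - x*y - z
tr(a b a b^2 a) = tr(b) tr(a^2 b a b) - tr(a^2 b a)  (reduce the b square) = x*y*z^2 - x^2*z - y^2*z + z
tr(a b a b^2) = tr(b) tr(a b a b) - tr(a b a)  (reduce the b square) = y*z^2 - x*z - y
tr(b a^3 b a b) = tr(a) tr(a b a b^2 a) - tr(a b a b^2)  (reduce the a square) = x^2*y*z^2 - x^3*z - x*y^2*z - y*z^2 + 2*x*z + y
tr(b a b a b a) = tr(a b a b) tr(a b) - tr(b a)  (split on a) = z^3 - 3*z
use: tr(b a b a b a^2) = tr(a) tr(b a b a b a) - tr(b a b a b)  (reduce the a square) = x*z^3 - y*z^2 - 2*x*z + y
use: tr(b a^3 b a b a) = tr(a) tr(b a b a b a^2) - tr(b a b a b a)  (reduce the a square) = x^2*z^3 - x*y*z^2 - 2*x^2*z - z^3 + x*y + 3*z
tr(a^-1 b a^3 b a b) = tr(b a^3 b a b) tr(a) - tr(b a^3 b a b a)  (eliminate a^-1) = x^3*y*z^2 - x^4*z - x^2*y^2*z - x^2*z^3 + 4*x^2*z + z^3 - 3*z
apply: tr(a b a b a^-2 b a^2) = tr(a^-1 b a^3 b a b) tr(a) - tr(a^-1 b a^3 b a b a)  (eliminate a^-1) = x^4*y*z^2 - x^5*z - x^3*y^2*z - x^3*z^3 - x^2*y*z^2 + 5*x^3*z + x*y^2*z + x*z^3 + y*z^2 - 5*x*z - y

x^4*y*z^2 - x^5*z - x^3*y^2*z - x^3*z^3 - x^2*y*z^2 + 5*x^3*z + x*y^2*z + x*z^3 + y*z^2 - 5*x*z - y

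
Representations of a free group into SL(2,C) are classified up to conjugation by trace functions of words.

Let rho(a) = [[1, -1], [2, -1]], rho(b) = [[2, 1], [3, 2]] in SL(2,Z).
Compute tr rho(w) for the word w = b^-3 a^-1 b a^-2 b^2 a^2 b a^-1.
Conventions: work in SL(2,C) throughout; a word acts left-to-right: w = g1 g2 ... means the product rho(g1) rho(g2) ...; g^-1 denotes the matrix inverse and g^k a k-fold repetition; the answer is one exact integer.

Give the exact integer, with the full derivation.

-10924

rho(b^-1) = [[2, -1], [-3, 2]]
... * rho(b^-1) = [[2, -1], [-3, 2]]  ->  [[7, -4], [-12, 7]]
... * rho(b^-1) = [[2, -1], [-3, 2]]  ->  [[26, -15], [-45, 26]]
... * rho(a^-1) = [[-1, 1], [-2, 1]]  ->  [[4, 11], [-7, -19]]
... * rho(b) = [[2, 1], [3, 2]]  ->  [[41, 26], [-71, -45]]
... * rho(a^-1) = [[-1, 1], [-2, 1]]  ->  [[-93, 67], [161, -116]]
... * rho(a^-1) = [[-1, 1], [-2, 1]]  ->  [[-41, -26], [71, 45]]
... * rho(b) = [[2, 1], [3, 2]]  ->  [[-160, -93], [277, 161]]
... * rho(b) = [[2, 1], [3, 2]]  ->  [[-599, -346], [1037, 599]]
... * rho(a) = [[1, -1], [2, -1]]  ->  [[-1291, 945], [2235, -1636]]
... * rho(a) = [[1, -1], [2, -1]]  ->  [[599, 346], [-1037, -599]]
... * rho(b) = [[2, 1], [3, 2]]  ->  [[2236, 1291], [-3871, -2235]]
... * rho(a^-1) = [[-1, 1], [-2, 1]]  ->  [[-4818, 3527], [8341, -6106]]
tr = -4818 + -6106 = -10924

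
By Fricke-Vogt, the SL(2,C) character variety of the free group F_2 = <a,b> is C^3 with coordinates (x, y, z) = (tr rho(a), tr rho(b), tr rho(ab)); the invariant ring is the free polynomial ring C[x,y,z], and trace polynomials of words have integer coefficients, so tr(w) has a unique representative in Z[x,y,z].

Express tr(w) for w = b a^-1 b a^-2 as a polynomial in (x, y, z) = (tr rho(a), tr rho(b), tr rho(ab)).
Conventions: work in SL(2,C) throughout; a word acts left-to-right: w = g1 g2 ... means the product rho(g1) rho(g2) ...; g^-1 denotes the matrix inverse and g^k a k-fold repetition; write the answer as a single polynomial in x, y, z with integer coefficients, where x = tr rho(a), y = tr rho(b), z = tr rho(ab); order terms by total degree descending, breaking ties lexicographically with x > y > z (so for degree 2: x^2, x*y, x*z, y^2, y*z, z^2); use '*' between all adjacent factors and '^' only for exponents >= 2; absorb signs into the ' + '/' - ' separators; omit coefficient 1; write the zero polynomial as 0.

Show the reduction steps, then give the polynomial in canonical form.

x^3*y^2 - 2*x^2*y*z - x*y^2 + x*z^2 + y*z - x

tr(b^2) = tr(b)*tr(b) - tr(1)   [square of b] = y^2 - 2
use: tr(b^2 a) = tr(b)*tr(a b) - tr(a)   [square of b] = y*z - x
use: tr(b a^-1 b) = tr(b^2)*tr(a) - tr(b^2 a)   [inverse elimination on a] = x*y^2 - y*z - x
apply: tr(b a b a) = tr(a b)*tr(a b) - tr(1)   [split at a repeated a] = z^2 - 2
tr(b a^-1 b a) = tr(b a b)*tr(a) - tr(b a b a)   [inverse elimination on a] = x*y*z - x^2 - z^2 + 2
apply: tr(b a^-1 b a^-1) = tr(b a^-1 b)*tr(a) - tr(b a^-1 b a)   [inverse elimination on a] = x^2*y^2 - 2*x*y*z + z^2 - 2
use: tr(b a^-1 b a^-2) = tr(b a^-1 b a^-1)*tr(a) - tr(b a^-1 b)   [inverse elimination on a] = x^3*y^2 - 2*x^2*y*z - x*y^2 + x*z^2 + y*z - x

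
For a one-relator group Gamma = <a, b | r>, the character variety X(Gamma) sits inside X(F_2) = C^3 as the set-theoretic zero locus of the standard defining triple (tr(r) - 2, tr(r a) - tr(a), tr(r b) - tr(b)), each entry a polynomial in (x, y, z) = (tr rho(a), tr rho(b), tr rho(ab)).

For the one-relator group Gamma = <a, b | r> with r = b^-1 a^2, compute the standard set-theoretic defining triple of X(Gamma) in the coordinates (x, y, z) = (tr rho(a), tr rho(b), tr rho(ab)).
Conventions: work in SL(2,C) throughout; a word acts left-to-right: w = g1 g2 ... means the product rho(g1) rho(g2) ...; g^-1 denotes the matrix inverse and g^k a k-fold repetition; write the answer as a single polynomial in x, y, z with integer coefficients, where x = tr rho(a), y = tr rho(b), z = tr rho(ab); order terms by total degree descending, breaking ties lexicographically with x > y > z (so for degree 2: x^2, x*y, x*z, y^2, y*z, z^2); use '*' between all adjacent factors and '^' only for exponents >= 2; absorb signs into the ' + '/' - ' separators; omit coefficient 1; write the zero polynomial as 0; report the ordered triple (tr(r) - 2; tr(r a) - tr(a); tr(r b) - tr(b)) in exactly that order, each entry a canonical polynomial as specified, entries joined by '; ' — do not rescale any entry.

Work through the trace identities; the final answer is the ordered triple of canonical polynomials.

x^2*y - x*z - y - 2; x^3*y - x^2*z - 2*x*y - x + z; x^2 - y - 2

trace(a^2) = trace(a)*trace(a) - trace(1) = x^2 - 2
trace(a^2 b) = trace(a)*trace(b a) - trace(b) = x*z - y
trace(b^-1 a^2) = trace(a^2)*trace(b) - trace(a^2 b) = x^2*y - x*z - y
trace(a^3) = trace(a)*trace(a^2) - trace(a) = x^3 - 3*x
trace(a^3 b) = trace(a)*trace(b a^2) - trace(b a) = x^2*z - x*y - z
trace(b^-1 a^3) = trace(a^3)*trace(b) - trace(a^3 b) = x^3*y - x^2*z - 2*x*y + z
assemble the triple (trace(r) - 2; trace(r a) - x; trace(r b) - y)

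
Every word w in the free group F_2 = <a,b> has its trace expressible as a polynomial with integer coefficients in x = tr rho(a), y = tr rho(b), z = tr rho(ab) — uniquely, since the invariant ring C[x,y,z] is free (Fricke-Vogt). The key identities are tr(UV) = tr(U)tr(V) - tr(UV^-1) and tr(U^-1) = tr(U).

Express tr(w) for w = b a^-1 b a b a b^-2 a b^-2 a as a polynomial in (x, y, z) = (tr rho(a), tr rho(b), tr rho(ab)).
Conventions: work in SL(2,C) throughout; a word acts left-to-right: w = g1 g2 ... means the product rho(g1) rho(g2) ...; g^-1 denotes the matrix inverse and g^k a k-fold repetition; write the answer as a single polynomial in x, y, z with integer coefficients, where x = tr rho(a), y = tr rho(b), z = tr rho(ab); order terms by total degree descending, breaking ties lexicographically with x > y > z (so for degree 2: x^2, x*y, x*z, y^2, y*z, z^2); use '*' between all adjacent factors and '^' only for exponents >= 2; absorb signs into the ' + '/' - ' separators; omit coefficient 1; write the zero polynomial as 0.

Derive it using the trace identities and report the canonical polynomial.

x^3*y^5*z^2 - x^4*y^4*z - x^2*y^6*z - 3*x^2*y^4*z^3 + 2*x*y^5*z^2 + 3*x*y^3*z^4 + 2*x^4*y^2*z + 7*x^2*y^4*z + 3*x^2*y^2*z^3 - y^4*z^3 - y^2*z^5 - x^3*y^3 - x^3*y*z^2 - x*y^5 - 12*x*y^3*z^2 - 2*x*y*z^4 - x^4*z - 8*x^2*y^2*z - x^2*z^3 + y^4*z + 5*y^2*z^3 + x^3*y + 4*x*y^3 + 7*x*y*z^2 + 4*x^2*z - 3*y^2*z + z^3 - 2*x*y - 3*z

tr(b a b a) = tr(a b)*tr(a b) - tr(1)   [split at repeated a] = z^2 - 2
apply: tr(b a b) = tr(b)*tr(a b) - tr(a) = y*z - x
apply: tr(a b a^2 b) = tr(a)*tr(b a b a) - tr(b a b) = x*z^2 - y*z - x
apply: tr(b a^2) = tr(a)*tr(b a) - tr(b) = x*z - y
tr(a b a^2) = tr(a)*tr(b a^2) - tr(b a) = x^2*z - x*y - z
use: tr(b^2 a b a^2) = tr(b)*tr(a b a^2 b) - tr(a b a^2) = x*y*z^2 - x^2*z - y^2*z + z
tr(b^2 a b a) = tr(b)*tr(a b a b) - tr(a b a) = y*z^2 - x*z - y
tr(a^2 b^2 a b a) = tr(a)*tr(b^2 a b a^2) - tr(b^2 a b a) = x^2*y*z^2 - x^3*z - x*y^2*z - y*z^2 + 2*x*z + y
tr(a b a b a b) = tr(b a)*tr(b a b a) - tr(b^-1 a^-1)   [split at repeated b] = z^3 - 3*z
tr(b^2 a b a b a) = tr(b)*tr(a b a b a b) - tr(a b a b a) = y*z^3 - x*z^2 - 2*y*z + x
tr(b^2 a b a b) = tr(b)*tr(a b a b^2) - tr(a b a b) = y^2*z^2 - x*y*z - y^2 - z^2 + 2
apply: tr(a^2 b^2 a b a b) = tr(a)*tr(b^2 a b a b a) - tr(b^2 a b a b) = x*y*z^3 - x^2*z^2 - y^2*z^2 - x*y*z + x^2 + y^2 + z^2 - 2
tr(b^-1 a^2 b^2 a b a) = tr(a^2 b^2 a b a)*tr(b) - tr(a^2 b^2 a b a b) = x^2*y^2*z^2 - x^3*y*z - x*y^3*z - x*y*z^3 + x^2*z^2 + 3*x*y*z - x^2 - z^2 + 2
apply: tr(b a b a b^-2 a^2 b) = tr(b^-1 a^2 b^2 a b a)*tr(b) - tr(b^-1 a^2 b^2 a b a b) = x^2*y^3*z^2 - x^3*y^2*z - x*y^4*z - x*y^2*z^3 + x^3*z + 4*x*y^2*z - x^2*y - 2*x*z + y
tr(b a b a b a^2) = tr(a)*tr(b a b a b a) - tr(b a b a b) = x*z^3 - y*z^2 - 2*x*z + y
tr(a^2 b a b a b a) = tr(a)*tr(b a b a b a^2) - tr(b a b a b a) = x^2*z^3 - x*y*z^2 - 2*x^2*z - z^3 + x*y + 3*z
apply: tr(b a b a b a b a) = tr(b a b a b a)*tr(b a) - tr(a b a b)   [split at repeated b] = z^4 - 4*z^2 + 2
apply: tr(a^2 b a b a b a b) = tr(a)*tr(b a b a b a b a) - tr(b a b a b a b) = x*z^4 - y*z^3 - 3*x*z^2 + 2*y*z + x
apply: tr(b^-1 a^2 b a b a b a) = tr(a^2 b a b a b a)*tr(b) - tr(a^2 b a b a b a b) = x^2*y*z^3 - x*y^2*z^2 - x*z^4 - 2*x^2*y*z + x*y^2 + 3*x*z^2 + y*z - x
tr(b a b a b^-2 a^2 b a) = tr(b^-1 a^2 b a b a b a)*tr(b) - tr(b^-1 a^2 b a b a b a b) = x^2*y^2*z^3 - x*y^3*z^2 - x*y*z^4 - 2*x^2*y^2*z - x^2*z^3 + x*y^3 + 4*x*y*z^2 + 2*x^2*z + y^2*z + z^3 - 2*x*y - 3*z
tr(a b a^-1 b a b a b^-2 a) = tr(b a b a b^-2 a^2 b)*tr(a) - tr(b a b a b^-2 a^2 b a) = x^3*y^3*z^2 - x^4*y^2*z - x^2*y^4*z - 2*x^2*y^2*z^3 + x*y^3*z^2 + x*y*z^4 + x^4*z + 6*x^2*y^2*z + x^2*z^3 - x^3*y - x*y^3 - 4*x*y*z^2 - 4*x^2*z - y^2*z - z^3 + 3*x*y + 3*z
apply: tr(b^2) = tr(b)*tr(b) - tr(1) = y^2 - 2
tr(b a^2 b) = tr(a)*tr(b^2 a) - tr(b^2) = x*y*z - x^2 - y^2 + 2
tr(a b a^2 b a) = tr(a)*tr(b a^2 b a) - tr(b a^2 b) = x^2*z^2 - 2*x*y*z + y^2 - 2
tr(b a b a^2 b a b) = tr(b)*tr(a b a^2 b a b) - tr(a b a^2 b a) = x*y*z^3 - x^2*z^2 - y^2*z^2 + 2
tr(a b a b a^-1 b a b a) = tr(b a b a^2 b a b)*tr(a) - tr(b a b a^2 b a b a) = x^2*y*z^3 - x^3*z^2 - x*y^2*z^2 - x*z^4 + y*z^3 + 3*x*z^2 - 2*y*z + x
use: tr(b a b a b a b a b) = tr(b)*tr(a b a b a b a b) - tr(a b a b a b a) = y*z^4 - x*z^3 - 3*y*z^2 + 2*x*z + y
tr(b a b a b a b a b a) = tr(b a b a b a b a)*tr(b a) - tr(a b a b a b)   [split at repeated b] = z^5 - 5*z^3 + 5*z
tr(a b a b a^-1 b a b a b) = tr(b a b a b a b a b)*tr(a) - tr(b a b a b a b a b a) = x*y*z^4 - x^2*z^3 - z^5 - 3*x*y*z^2 + 2*x^2*z + 5*z^3 + x*y - 5*z
tr(a b a b a^-1 b a b a b^-1) = tr(a b a b a^-1 b a b a)*tr(b) - tr(a b a b a^-1 b a b a b) = x^2*y^2*z^3 - x^3*y*z^2 - x*y^3*z^2 - 2*x*y*z^4 + x^2*z^3 + y^2*z^3 + z^5 + 6*x*y*z^2 - 2*x^2*z - 2*y^2*z - 5*z^3 + 5*z
tr(a b a^-1 b a b a b^-2 a b) = tr(a b a b a^-1 b a b a b^-1)*tr(b) - tr(a b a b a^-1 b a b a) = x^2*y^3*z^3 - x^3*y^2*z^2 - x*y^4*z^2 - 2*x*y^2*z^4 + y^3*z^3 + y*z^5 + x^3*z^2 + 7*x*y^2*z^2 + x*z^4 - 2*x^2*y*z - 2*y^3*z - 6*y*z^3 - 3*x*z^2 + 7*y*z - x
tr(a b a^-1 b a b a b^-2 a b^-1) = tr(a b a^-1 b a b a b^-2 a)*tr(b) - tr(a b a^-1 b a b a b^-2 a b) = x^3*y^4*z^2 - x^4*y^3*z - x^2*y^5*z - 3*x^2*y^3*z^3 + x^3*y^2*z^2 + 2*x*y^4*z^2 + 3*x*y^2*z^4 + x^4*y*z + 6*x^2*y^3*z + x^2*y*z^3 - y^3*z^3 - y*z^5 - x^3*y^2 - x^3*z^2 - x*y^4 - 11*x*y^2*z^2 - x*z^4 - 2*x^2*y*z + y^3*z + 5*y*z^3 + 3*x*y^2 + 3*x*z^2 - 4*y*z + x
tr(b a^-1 b a b a b^-2 a b^-2 a) = tr(a b a^-1 b a b a b^-2 a b^-1)*tr(b) - tr(a b a^-1 b a b a b^-2 a) = x^3*y^5*z^2 - x^4*y^4*z - x^2*y^6*z - 3*x^2*y^4*z^3 + 2*x*y^5*z^2 + 3*x*y^3*z^4 + 2*x^4*y^2*z + 7*x^2*y^4*z + 3*x^2*y^2*z^3 - y^4*z^3 - y^2*z^5 - x^3*y^3 - x^3*y*z^2 - x*y^5 - 12*x*y^3*z^2 - 2*x*y*z^4 - x^4*z - 8*x^2*y^2*z - x^2*z^3 + y^4*z + 5*y^2*z^3 + x^3*y + 4*x*y^3 + 7*x*y*z^2 + 4*x^2*z - 3*y^2*z + z^3 - 2*x*y - 3*z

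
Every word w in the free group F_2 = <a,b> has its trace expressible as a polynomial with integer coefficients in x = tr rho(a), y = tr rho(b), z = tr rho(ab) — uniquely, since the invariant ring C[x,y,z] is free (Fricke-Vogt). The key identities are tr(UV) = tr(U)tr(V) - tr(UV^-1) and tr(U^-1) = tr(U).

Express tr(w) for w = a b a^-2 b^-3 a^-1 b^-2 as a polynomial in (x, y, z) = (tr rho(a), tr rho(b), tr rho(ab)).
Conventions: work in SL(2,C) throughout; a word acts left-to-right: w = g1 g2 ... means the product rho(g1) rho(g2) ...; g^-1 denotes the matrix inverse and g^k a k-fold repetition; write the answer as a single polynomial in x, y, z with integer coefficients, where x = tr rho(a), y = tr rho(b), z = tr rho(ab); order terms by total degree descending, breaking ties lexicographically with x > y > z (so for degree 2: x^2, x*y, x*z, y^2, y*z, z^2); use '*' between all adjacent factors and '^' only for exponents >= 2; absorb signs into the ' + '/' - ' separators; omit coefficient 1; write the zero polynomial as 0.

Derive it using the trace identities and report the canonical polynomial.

so trace(a b a) = trace(a) trace(b a) - trace(b) = x*z - y
trace(a b a b) = trace(a b) trace(a b) - trace(1) = z^2 - 2
trace(b^-1 a b a) = trace(a b a) trace(b) - trace(a b a b) = x*y*z - y^2 - z^2 + 2
reduce: trace(a b a^-1 b^-1) = trace(b^-1 a b) trace(a) - trace(b^-1 a b a) = -x*y*z + x^2 + y^2 + z^2 - 2
trace(a^-1 b^-2 a b) = trace(a b a^-1 b^-1) trace(b) - trace(a b a^-1) = -x*y^2*z + x^2*y + y^3 + y*z^2 - 3*y
trace(b^-1 a) = trace(a) trace(b) - trace(a b) = x*y - z
trace(b^-2 a b a^-2) = trace(a^-1 b^-2 a b) trace(a) - trace(a^-1 b^-2 a b a) = -x^2*y^2*z + x^3*y + x*y^3 + x*y*z^2 - 4*x*y + z
so trace(b^-1 a b a^-2) = trace(b^-1 a b a^-1) trace(a) - trace(b^-1 a b) = -x^2*y*z + x^3 + x*y^2 + x*z^2 - 3*x
trace(b^-2 a b a^-2 b^-1) = trace(b^-2 a b a^-2) trace(b) - trace(b^-2 a b a^-2 b) = -x^2*y^3*z + x^3*y^2 + x*y^4 + x*y^2*z^2 + x^2*y*z - x^3 - 5*x*y^2 - x*z^2 + y*z + 3*x
trace(a b a^-2 b^-4) = trace(b^-2 a b a^-2 b^-1) trace(b) - trace(b^-2 a b a^-2) = -x^2*y^4*z + x^3*y^3 + x*y^5 + x*y^3*z^2 + 2*x^2*y^2*z - 2*x^3*y - 6*x*y^3 - 2*x*y*z^2 + y^2*z + 7*x*y - z
trace(b^-2 a b a^-2 b^-3) = trace(a b a^-2 b^-4) trace(b) - trace(a b a^-2 b^-3) = -x^2*y^5*z + x^3*y^4 + x*y^6 + x*y^4*z^2 + 3*x^2*y^3*z - 3*x^3*y^2 - 7*x*y^4 - 3*x*y^2*z^2 - x^2*y*z + y^3*z + x^3 + 12*x*y^2 + x*z^2 - 2*y*z - 3*x
reduce: trace(a^2) = trace(a) trace(a) - trace(1) = x^2 - 2
reduce: trace(a b^2 a) = trace(b) trace(a^2 b) - trace(a^2) = x*y*z - x^2 - y^2 + 2
trace(a b^2 a b) = trace(b) trace(a b a b) - trace(a b a) = y*z^2 - x*z - y
trace(b a b^-1 a b) = trace(a b^2 a) trace(b) - trace(a b^2 a b) = x*y^2*z - x^2*y - y^3 - y*z^2 + x*z + 3*y
trace(b a b) = trace(b) trace(a b) - trace(a) = y*z - x
trace(a b a b a) = trace(a) trace(b a b a) - trace(b a b) = x*z^2 - y*z - x
trace(a b a b a b) = trace(b a b a) trace(b a) - trace(a b) = z^3 - 3*z
reduce: trace(b a b^-1 a b a) = trace(a b a b a) trace(b) - trace(a b a b a b) = x*y*z^2 - y^2*z - z^3 - x*y + 3*z
trace(a b^-1 a b a^-1 b) = trace(b a b^-1 a b) trace(a) - trace(b a b^-1 a b a) = x^2*y^2*z - x^3*y - x*y^3 - 2*x*y*z^2 + x^2*z + y^2*z + z^3 + 4*x*y - 3*z
so trace(b^-1 a b a^-1 b^-1 a) = trace(a b^-1 a b a^-1) trace(b) - trace(a b^-1 a b a^-1 b) = -x^2*y^2*z + x^3*y + x*y^3 + 2*x*y*z^2 - x^2*z - y^2*z - z^3 - 3*x*y + 3*z
reduce: trace(a^2 b a) = trace(a) trace(b a^2) - trace(b a) = x^2*z - x*y - z
reduce: trace(b^-1 a^2 b a) = trace(a^2 b a) trace(b) - trace(a^2 b a b) = x^2*y*z - x*y^2 - x*z^2 + x
trace(a b a^-1 b^-1 a) = trace(b^-1 a^2 b) trace(a) - trace(b^-1 a^2 b a) = -x^2*y*z + x^3 + x*y^2 + x*z^2 - 3*x
so trace(b^-1 a b^-2 a b a^-1) = trace(b^-1 a b a^-1 b^-1 a) trace(b) - trace(b^-1 a b a^-1 b^-1 a b) = -x^2*y^3*z + x^3*y^2 + x*y^4 + 2*x*y^2*z^2 - y^3*z - y*z^3 - x^3 - 4*x*y^2 - x*z^2 + 3*y*z + 3*x
trace(b^-1 a^2) = trace(a^2) trace(b) - trace(a^2 b) = x^2*y - x*z - y
trace(a b^-2 a) = trace(b^-1 a^2) trace(b) - trace(b^-1 a^2 b) = x^2*y^2 - x*y*z - x^2 - y^2 + 2
so trace(a b^-2 a b a^-2 b^-1) = trace(b^-1 a b^-2 a b a^-1) trace(a) - trace(b^-1 a b^-2 a b) = -x^3*y^3*z + x^4*y^2 + x^2*y^4 + 2*x^2*y^2*z^2 - x*y^3*z - x*y*z^3 - x^4 - 5*x^2*y^2 - x^2*z^2 + 4*x*y*z + 4*x^2 + y^2 - 2
so trace(b^-1 a b^-2 a b a^-2 b^-1) = trace(a b^-2 a b a^-2 b^-1) trace(b) - trace(a b^-2 a b a^-2) = -x^3*y^4*z + x^4*y^3 + x^2*y^5 + 2*x^2*y^3*z^2 - x*y^4*z - x*y^2*z^3 - x^4*y - 5*x^2*y^3 - x^2*y*z^2 + 5*x*y^2*z + 3*x^2*y - y*z^2 + y
reduce: trace(b^-2 a b a^-2 b^-3 a) = trace(b^-1 a b^-2 a b a^-2 b^-1) trace(b) - trace(b^-1 a b^-2 a b a^-2) = -x^3*y^5*z + x^4*y^4 + x^2*y^6 + 2*x^2*y^4*z^2 + x^3*y^3*z - x*y^5*z - x*y^3*z^3 - 2*x^4*y^2 - 6*x^2*y^4 - 3*x^2*y^2*z^2 + 6*x*y^3*z + x*y*z^3 + x^4 + 8*x^2*y^2 + x^2*z^2 - y^2*z^2 - 4*x*y*z - 4*x^2 + 2
reduce: trace(a b a^-2 b^-3 a^-1 b^-2) = trace(b^-2 a b a^-2 b^-3) trace(a) - trace(b^-2 a b a^-2 b^-3 a) = -x^2*y^4*z^2 + 2*x^3*y^3*z + x*y^5*z + x*y^3*z^3 - x^4*y^2 - x^2*y^4 - x^3*y*z - 5*x*y^3*z - x*y*z^3 + 4*x^2*y^2 + y^2*z^2 + 2*x*y*z + x^2 - 2

-x^2*y^4*z^2 + 2*x^3*y^3*z + x*y^5*z + x*y^3*z^3 - x^4*y^2 - x^2*y^4 - x^3*y*z - 5*x*y^3*z - x*y*z^3 + 4*x^2*y^2 + y^2*z^2 + 2*x*y*z + x^2 - 2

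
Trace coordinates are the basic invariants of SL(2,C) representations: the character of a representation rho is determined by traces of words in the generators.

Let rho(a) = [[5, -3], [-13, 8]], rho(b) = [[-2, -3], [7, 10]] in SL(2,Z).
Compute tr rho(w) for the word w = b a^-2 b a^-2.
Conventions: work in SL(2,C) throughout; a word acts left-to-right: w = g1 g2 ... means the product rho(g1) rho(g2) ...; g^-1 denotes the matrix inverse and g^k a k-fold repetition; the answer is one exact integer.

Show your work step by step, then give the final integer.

rho(b) = [[-2, -3], [7, 10]]
... * rho(a^-1) = [[8, 3], [13, 5]]  ->  [[-55, -21], [186, 71]]
... * rho(a^-1) = [[8, 3], [13, 5]]  ->  [[-713, -270], [2411, 913]]
... * rho(b) = [[-2, -3], [7, 10]]  ->  [[-464, -561], [1569, 1897]]
... * rho(a^-1) = [[8, 3], [13, 5]]  ->  [[-11005, -4197], [37213, 14192]]
... * rho(a^-1) = [[8, 3], [13, 5]]  ->  [[-142601, -54000], [482200, 182599]]
tr = -142601 + 182599 = 39998

39998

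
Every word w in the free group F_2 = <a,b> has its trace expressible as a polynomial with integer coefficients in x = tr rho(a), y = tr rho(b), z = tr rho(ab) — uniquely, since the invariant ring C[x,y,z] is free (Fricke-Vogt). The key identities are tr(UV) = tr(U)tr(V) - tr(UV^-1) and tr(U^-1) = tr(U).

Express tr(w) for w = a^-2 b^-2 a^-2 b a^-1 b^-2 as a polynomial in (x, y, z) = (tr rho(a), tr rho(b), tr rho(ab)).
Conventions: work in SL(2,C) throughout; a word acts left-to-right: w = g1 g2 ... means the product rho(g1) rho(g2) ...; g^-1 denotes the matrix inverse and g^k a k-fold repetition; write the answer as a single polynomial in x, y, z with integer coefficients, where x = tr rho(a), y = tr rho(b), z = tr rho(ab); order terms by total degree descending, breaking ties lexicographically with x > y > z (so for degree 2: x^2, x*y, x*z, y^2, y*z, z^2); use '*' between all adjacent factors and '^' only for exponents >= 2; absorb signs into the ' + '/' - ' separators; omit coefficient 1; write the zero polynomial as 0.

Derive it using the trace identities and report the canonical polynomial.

trace(a^-1) = trace(a) = x
trace(a^-1 b) = trace(b) * trace(a) - trace(b a) = x*y - z
trace(b^-1 a^-1) = trace(a^-1) * trace(b) - trace(a^-1 b) = z
trace(a b a) = trace(a) * trace(b a) - trace(b) = x*z - y
next, trace(a b a b) = trace(a b) * trace(a b) - trace(1) = z^2 - 2
next, trace(b a b^-1 a) = trace(a b a) * trace(b) - trace(a b a b) = x*y*z - y^2 - z^2 + 2
and trace(b^-1 a^-1 b a) = trace(b a b^-1) * trace(a) - trace(b a b^-1 a) = -x*y*z + x^2 + y^2 + z^2 - 2
trace(b^-2 a^-1 b a) = trace(b^-1 a^-1 b a) * trace(b) - trace(b^-1 a^-1 b a b) = -x*y^2*z + x^2*y + y^3 + y*z^2 - 3*y
trace(b^-1 a^-1 b a^-1 b^-1) = trace(b^-2 a^-1 b) * trace(a) - trace(b^-2 a^-1 b a) = x*y^2*z - x^2*y - y^3 - y*z^2 + x*z + 3*y
trace(b^2 a) = trace(b) * trace(a b) - trace(a) = y*z - x
trace(b^2) = trace(b) * trace(b) - trace(1) = y^2 - 2
trace(b a^2 b) = trace(a) * trace(b^2 a) - trace(b^2) = x*y*z - x^2 - y^2 + 2
trace(b a^2 b a) = trace(a) * trace(b a b a) - trace(b a b) = x*z^2 - y*z - x
trace(a^-1 b a^2 b) = trace(b a^2 b) * trace(a) - trace(b a^2 b a) = x^2*y*z - x^3 - x*y^2 - x*z^2 + y*z + 3*x
trace(a b^-1 a^-1 b a) = trace(a^-1 b a^2) * trace(b) - trace(a^-1 b a^2 b) = -x^2*y*z + x^3 + x*y^2 + x*z^2 - 3*x
trace(b a b a b) = trace(b) * trace(a b a b) - trace(a b a) = y*z^2 - x*z - y
trace(b a b a b a) = trace(b a) * trace(b a b a) - trace(b^-1 a^-1) = z^3 - 3*z
and trace(a^-1 b a b a b) = trace(b a b a b) * trace(a) - trace(b a b a b a) = x*y*z^2 - x^2*z - z^3 - x*y + 3*z
and trace(a b^-1 a^-1 b a b) = trace(a^-1 b a b a) * trace(b) - trace(a^-1 b a b a b) = -x*y*z^2 + x^2*z + y^2*z + z^3 - 3*z
next, trace(b^-1 a b^-1 a^-1 b a) = trace(a b^-1 a^-1 b a) * trace(b) - trace(a b^-1 a^-1 b a b) = -x^2*y^2*z + x^3*y + x*y^3 + 2*x*y*z^2 - x^2*z - y^2*z - z^3 - 3*x*y + 3*z
next, trace(b^-1 a^-1 b a^-1 b^-1 a) = trace(b^-1 a b^-1 a^-1 b) * trace(a) - trace(b^-1 a b^-1 a^-1 b a) = x^2*y^2*z - x^3*y - x*y^3 - 2*x*y*z^2 + x^2*z + y^2*z + z^3 + 4*x*y - 3*z
and trace(b^-1 a^-1 b a^-1 b^-1 a^-1) = trace(b^-1 a^-1 b a^-1 b^-1) * trace(a) - trace(b^-1 a^-1 b a^-1 b^-1 a) = x*y*z^2 - y^2*z - z^3 - x*y + 3*z
trace(b^-1 a^-1 b a^-1 b^-1 a^-2) = trace(b^-1 a^-1 b a^-1 b^-1 a^-1) * trace(a) - trace(b^-1 a^-1 b a^-1 b^-1) = x^2*y*z^2 - 2*x*y^2*z - x*z^3 + y^3 + y*z^2 + 2*x*z - 3*y
next, trace(a^-2) = trace(a^-1) * trace(a) - trace(1) = x^2 - 2
next, trace(b^-1 a^-2 b a) = trace(b a b^-1 a^-1) * trace(a) - trace(b a b^-1) = -x^2*y*z + x^3 + x*y^2 + x*z^2 - 3*x
trace(a^-1 b a^-1 b^-1 a^-1) = trace(b^-1 a^-2 b) * trace(a) - trace(b^-1 a^-2 b a) = x^2*y*z - x*y^2 - x*z^2 + x
trace(a^-1 b a^-1 b^-1 a^-2) = trace(a^-1 b a^-1 b^-1 a^-1) * trace(a) - trace(a^-1 b a^-1 b^-1) = x^3*y*z - x^2*y^2 - x^2*z^2 - x*y*z + x^2 + y^2 + z^2 - 2
trace(b^-1 a^-2 b^-2 a^-1 b a^-1) = trace(b^-1 a^-1 b a^-1 b^-1 a^-2) * trace(b) - trace(b^-1 a^-1 b a^-1 b^-1 a^-2 b) = x^2*y^2*z^2 - x^3*y*z - 2*x*y^3*z - x*y*z^3 + x^2*y^2 + x^2*z^2 + y^4 + y^2*z^2 + 3*x*y*z - x^2 - 4*y^2 - z^2 + 2
trace(b a^-2) = trace(a^-1 b) * trace(a) - trace(a^-1 b a) = x^2*y - x*z - y
trace(b a^-3) = trace(b a^-2) * trace(a) - trace(b a^-1) = x^3*y - x^2*z - 2*x*y + z
next, trace(a^-1 b a^-3) = trace(b a^-3) * trace(a) - trace(b a^-2) = x^4*y - x^3*z - 3*x^2*y + 2*x*z + y
next, trace(b a^-1 b) = trace(b^2) * trace(a) - trace(b^2 a) = x*y^2 - y*z - x
trace(b a^-1 b a) = trace(b a b) * trace(a) - trace(b a b a) = x*y*z - x^2 - z^2 + 2
trace(a^-1 b a^-1 b) = trace(b a^-1 b) * trace(a) - trace(b a^-1 b a) = x^2*y^2 - 2*x*y*z + z^2 - 2
trace(a^-2 b a^-1 b) = trace(a^-1 b a^-1 b) * trace(a) - trace(a^-1 b a^-1 b a) = x^3*y^2 - 2*x^2*y*z - x*y^2 + x*z^2 + y*z - x
and trace(a^-1 b a^-3 b) = trace(a^-2 b a^-1 b) * trace(a) - trace(a^-2 b a^-1 b a) = x^4*y^2 - 2*x^3*y*z - 2*x^2*y^2 + x^2*z^2 + 3*x*y*z - x^2 - z^2 + 2
and trace(a^-1 b a^-3 b^-1) = trace(a^-1 b a^-3) * trace(b) - trace(a^-1 b a^-3 b) = x^3*y*z - x^2*y^2 - x^2*z^2 - x*y*z + x^2 + y^2 + z^2 - 2
trace(a^-2 b^-2 a^-1 b a^-1) = trace(a^-1 b a^-3 b^-1) * trace(b) - trace(a^-1 b a^-3) = x^3*y^2*z - x^4*y - x^2*y^3 - x^2*y*z^2 + x^3*z - x*y^2*z + 4*x^2*y + y^3 + y*z^2 - 2*x*z - 3*y
next, trace(b a^-1 b^-2 a^-2 b^-2 a^-1) = trace(b^-1 a^-2 b^-2 a^-1 b a^-1) * trace(b) - trace(b^-1 a^-2 b^-2 a^-1 b a^-1 b) = x^2*y^3*z^2 - 2*x^3*y^2*z - 2*x*y^4*z - x*y^2*z^3 + x^4*y + 2*x^2*y^3 + 2*x^2*y*z^2 + y^5 + y^3*z^2 - x^3*z + 4*x*y^2*z - 5*x^2*y - 5*y^3 - 2*y*z^2 + 2*x*z + 5*y
trace(b^-1 a^-1 b^-2) = trace(a^-1 b^-2) * trace(b) - trace(a^-1 b^-1) = y^2*z - x*y - z
and trace(a^-1 b^-2 a^-2 b^-1) = trace(a^-1 b^-1 a^-1 b^-2) * trace(a) - trace(a^-1 b^-1 a^-1 b^-2 a) = x*y*z^2 - x^2*z - y^2*z + z
next, trace(a^-2 b^-2 a^-2 b a^-1 b^-2) = trace(b a^-1 b^-2 a^-2 b^-2 a^-1) * trace(a) - trace(b a^-1 b^-2 a^-2 b^-2) = x^3*y^3*z^2 - 2*x^4*y^2*z - 2*x^2*y^4*z - x^2*y^2*z^3 + x^5*y + 2*x^3*y^3 + 2*x^3*y*z^2 + x*y^5 + x*y^3*z^2 - x^4*z + 4*x^2*y^2*z - 5*x^3*y - 5*x*y^3 - 3*x*y*z^2 + 3*x^2*z + y^2*z + 5*x*y - z

x^3*y^3*z^2 - 2*x^4*y^2*z - 2*x^2*y^4*z - x^2*y^2*z^3 + x^5*y + 2*x^3*y^3 + 2*x^3*y*z^2 + x*y^5 + x*y^3*z^2 - x^4*z + 4*x^2*y^2*z - 5*x^3*y - 5*x*y^3 - 3*x*y*z^2 + 3*x^2*z + y^2*z + 5*x*y - z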